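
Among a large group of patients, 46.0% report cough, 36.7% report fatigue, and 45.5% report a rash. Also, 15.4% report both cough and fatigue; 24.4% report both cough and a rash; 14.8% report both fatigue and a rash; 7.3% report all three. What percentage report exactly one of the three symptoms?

40.9%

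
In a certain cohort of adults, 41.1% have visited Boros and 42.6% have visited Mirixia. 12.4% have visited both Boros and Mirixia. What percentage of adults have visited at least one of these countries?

71.3%

P(at least one) = 41.1 + 42.6 − 12.4 = 71.3%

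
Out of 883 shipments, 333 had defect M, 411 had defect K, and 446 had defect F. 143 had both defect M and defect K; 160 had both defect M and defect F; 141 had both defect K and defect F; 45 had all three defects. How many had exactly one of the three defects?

437

|exactly one| = 333 + 411 + 446 − 2·143 − 2·160 − 2·141 + 3·45 = 437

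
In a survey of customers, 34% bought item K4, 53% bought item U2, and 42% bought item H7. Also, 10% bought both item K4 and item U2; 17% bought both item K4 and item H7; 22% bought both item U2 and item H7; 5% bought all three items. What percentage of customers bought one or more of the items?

By inclusion–exclusion:
P(union) = 34 + 53 + 42 − 10 − 17 − 22 + 5 = 85%

85%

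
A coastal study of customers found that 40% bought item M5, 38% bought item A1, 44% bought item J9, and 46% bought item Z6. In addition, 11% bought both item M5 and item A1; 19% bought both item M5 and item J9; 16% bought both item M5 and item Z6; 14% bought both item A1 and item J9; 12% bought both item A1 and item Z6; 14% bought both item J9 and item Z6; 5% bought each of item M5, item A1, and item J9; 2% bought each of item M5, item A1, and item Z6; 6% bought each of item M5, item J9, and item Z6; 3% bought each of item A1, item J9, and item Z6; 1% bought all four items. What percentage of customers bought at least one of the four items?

97%

By inclusion–exclusion:
P(≥1) = 40 + 38 + 44 + 46 − 11 − 19 − 16 − 14 − 12 − 14 + 5 + 2 + 6 + 3 − 1 = 97%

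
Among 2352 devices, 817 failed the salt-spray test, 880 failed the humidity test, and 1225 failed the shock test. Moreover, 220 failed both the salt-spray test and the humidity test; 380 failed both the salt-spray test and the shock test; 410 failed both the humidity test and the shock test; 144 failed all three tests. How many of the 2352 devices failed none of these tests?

296

|at least one| = 817 + 880 + 1225 − 220 − 380 − 410 + 144 = 2056
None: 2352 − 2056 = 296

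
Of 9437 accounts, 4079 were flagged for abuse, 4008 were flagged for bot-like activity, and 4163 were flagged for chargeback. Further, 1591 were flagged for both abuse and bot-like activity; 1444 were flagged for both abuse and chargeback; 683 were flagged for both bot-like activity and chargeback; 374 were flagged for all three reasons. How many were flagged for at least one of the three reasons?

8906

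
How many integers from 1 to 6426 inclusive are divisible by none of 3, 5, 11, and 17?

By inclusion–exclusion:
2142 + 1285 + 584 + 378 − 428 − 194 − 126 − 116 − 75 − 34 + 38 + 25 + 11 + 6 − 2 = 3494
6426 − 3494 = 2932

2932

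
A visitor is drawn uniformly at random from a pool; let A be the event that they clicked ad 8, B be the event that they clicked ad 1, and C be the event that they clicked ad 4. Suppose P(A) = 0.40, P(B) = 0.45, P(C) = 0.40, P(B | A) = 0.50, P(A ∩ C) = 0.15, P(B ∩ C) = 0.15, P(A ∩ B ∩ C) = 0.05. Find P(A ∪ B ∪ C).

P(A ∩ B) = P(A)·P(B|A) = 0.40 × 0.50 = 0.20
P(A ∪ B ∪ C) = 0.40 + 0.45 + 0.40 − 0.20 − 0.15 − 0.15 + 0.05 = 0.80

0.80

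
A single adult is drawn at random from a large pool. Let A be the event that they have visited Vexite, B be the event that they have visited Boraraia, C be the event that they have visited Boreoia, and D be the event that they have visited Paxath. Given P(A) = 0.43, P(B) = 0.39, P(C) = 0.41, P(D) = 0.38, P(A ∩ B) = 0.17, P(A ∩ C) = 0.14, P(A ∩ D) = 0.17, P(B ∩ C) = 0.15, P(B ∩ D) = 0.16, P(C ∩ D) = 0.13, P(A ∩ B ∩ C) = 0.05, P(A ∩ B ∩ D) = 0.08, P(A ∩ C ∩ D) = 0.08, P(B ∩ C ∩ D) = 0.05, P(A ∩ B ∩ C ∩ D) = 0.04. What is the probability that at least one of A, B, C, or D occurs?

P(A ∪ B ∪ C ∪ D) = 0.43 + 0.39 + 0.41 + 0.38 − 0.17 − 0.14 − 0.17 − 0.15 − 0.16 − 0.13 + 0.05 + 0.08 + 0.08 + 0.05 − 0.04 = 0.91

0.91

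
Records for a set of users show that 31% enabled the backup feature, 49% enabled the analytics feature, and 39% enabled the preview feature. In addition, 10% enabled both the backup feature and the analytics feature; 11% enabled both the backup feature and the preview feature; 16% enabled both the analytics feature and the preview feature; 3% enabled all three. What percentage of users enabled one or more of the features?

85%

Inclusion–exclusion gives
P(at least one) = 31 + 49 + 39 − 10 − 11 − 16 + 3 = 85%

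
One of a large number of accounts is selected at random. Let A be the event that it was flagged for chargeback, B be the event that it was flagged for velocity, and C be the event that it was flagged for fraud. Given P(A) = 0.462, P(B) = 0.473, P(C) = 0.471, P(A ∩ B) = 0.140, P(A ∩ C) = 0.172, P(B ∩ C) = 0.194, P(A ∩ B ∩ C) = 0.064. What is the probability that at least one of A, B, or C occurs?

0.964

By inclusion-exclusion,
P(A ∪ B ∪ C) = 0.462 + 0.473 + 0.471 − 0.140 − 0.172 − 0.194 + 0.064 = 0.964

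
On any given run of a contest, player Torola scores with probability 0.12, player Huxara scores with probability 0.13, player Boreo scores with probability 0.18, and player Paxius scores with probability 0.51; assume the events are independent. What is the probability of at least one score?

P(none) = (1 − 0.12) × (1 − 0.13) × (1 − 0.18) × (1 − 0.51) = 0.88 × 0.87 × 0.82 × 0.49 = 0.30761808
P(at least one) = 1 − 0.30761808 = 0.69238192

0.69238192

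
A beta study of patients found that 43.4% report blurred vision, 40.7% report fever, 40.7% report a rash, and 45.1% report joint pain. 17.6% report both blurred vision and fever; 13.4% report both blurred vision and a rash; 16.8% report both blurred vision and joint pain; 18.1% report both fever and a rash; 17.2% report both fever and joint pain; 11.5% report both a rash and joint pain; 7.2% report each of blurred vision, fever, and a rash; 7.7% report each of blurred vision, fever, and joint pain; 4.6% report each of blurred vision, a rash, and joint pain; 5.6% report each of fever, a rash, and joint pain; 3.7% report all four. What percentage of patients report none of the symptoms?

P(≥1) = 43.4 + 40.7 + 40.7 + 45.1 − 17.6 − 13.4 − 16.8 − 18.1 − 17.2 − 11.5 + 7.2 + 7.7 + 4.6 + 5.6 − 3.7 = 96.7%
P(none) = 100% − 96.7% = 3.3%

3.3%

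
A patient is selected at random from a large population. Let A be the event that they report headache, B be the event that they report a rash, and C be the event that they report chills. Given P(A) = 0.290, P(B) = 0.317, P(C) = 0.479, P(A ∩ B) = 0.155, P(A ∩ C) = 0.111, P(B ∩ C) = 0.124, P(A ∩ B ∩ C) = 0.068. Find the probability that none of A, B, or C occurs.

0.236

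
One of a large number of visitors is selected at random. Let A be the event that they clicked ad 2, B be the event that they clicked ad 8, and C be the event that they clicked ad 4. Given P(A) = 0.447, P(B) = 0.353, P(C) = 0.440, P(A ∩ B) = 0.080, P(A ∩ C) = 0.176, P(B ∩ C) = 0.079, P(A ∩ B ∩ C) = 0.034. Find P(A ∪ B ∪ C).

P(A ∪ B ∪ C) = 0.447 + 0.353 + 0.440 − 0.080 − 0.176 − 0.079 + 0.034 = 0.939

0.939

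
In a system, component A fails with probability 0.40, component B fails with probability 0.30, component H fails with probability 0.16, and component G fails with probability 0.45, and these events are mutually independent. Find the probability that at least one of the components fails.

P(none) = (1 − 0.40) × (1 − 0.30) × (1 − 0.16) × (1 − 0.45) = 0.60 × 0.70 × 0.84 × 0.55 = 0.19404
P(at least one) = 1 − 0.19404 = 0.80596

0.80596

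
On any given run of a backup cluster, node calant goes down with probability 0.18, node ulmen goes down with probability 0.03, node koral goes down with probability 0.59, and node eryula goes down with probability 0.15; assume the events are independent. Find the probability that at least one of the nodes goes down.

0.7228031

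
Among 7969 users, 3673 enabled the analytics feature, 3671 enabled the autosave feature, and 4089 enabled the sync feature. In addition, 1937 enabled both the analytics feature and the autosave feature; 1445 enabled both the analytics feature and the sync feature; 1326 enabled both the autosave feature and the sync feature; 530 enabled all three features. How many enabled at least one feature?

|at least one| = 3673 + 3671 + 4089 − 1937 − 1445 − 1326 + 530 = 7255

7255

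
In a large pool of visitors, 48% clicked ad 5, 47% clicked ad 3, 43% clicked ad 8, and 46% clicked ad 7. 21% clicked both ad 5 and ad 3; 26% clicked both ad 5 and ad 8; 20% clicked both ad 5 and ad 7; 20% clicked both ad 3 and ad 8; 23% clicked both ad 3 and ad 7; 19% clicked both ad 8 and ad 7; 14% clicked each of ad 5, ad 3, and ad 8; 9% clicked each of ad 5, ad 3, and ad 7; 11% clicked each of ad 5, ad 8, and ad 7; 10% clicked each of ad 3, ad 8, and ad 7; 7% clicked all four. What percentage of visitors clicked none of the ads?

8%

P(≥1) = 48 + 47 + 43 + 46 − 21 − 26 − 20 − 20 − 23 − 19 + 14 + 9 + 11 + 10 − 7 = 92%
P(none) = 100% − 92% = 8%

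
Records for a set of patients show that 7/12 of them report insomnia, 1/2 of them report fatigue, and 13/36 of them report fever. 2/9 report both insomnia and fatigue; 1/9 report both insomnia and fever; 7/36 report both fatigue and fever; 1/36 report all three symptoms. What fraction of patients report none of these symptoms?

1/18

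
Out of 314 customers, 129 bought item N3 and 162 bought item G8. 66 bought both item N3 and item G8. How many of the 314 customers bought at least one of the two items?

Inclusion–exclusion gives
|at least one| = 129 + 162 − 66 = 225

225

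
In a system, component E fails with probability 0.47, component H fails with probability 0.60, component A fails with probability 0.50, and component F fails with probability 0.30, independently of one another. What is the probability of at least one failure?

P(none) = (1 − 0.47) × (1 − 0.60) × (1 − 0.50) × (1 − 0.30) = 0.53 × 0.40 × 0.50 × 0.70 = 0.0742
P(at least one) = 1 − 0.0742 = 0.9258

0.9258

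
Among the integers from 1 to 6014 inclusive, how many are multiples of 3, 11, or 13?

2648

2004 + 546 + 462 − 182 − 154 − 42 + 14 = 2648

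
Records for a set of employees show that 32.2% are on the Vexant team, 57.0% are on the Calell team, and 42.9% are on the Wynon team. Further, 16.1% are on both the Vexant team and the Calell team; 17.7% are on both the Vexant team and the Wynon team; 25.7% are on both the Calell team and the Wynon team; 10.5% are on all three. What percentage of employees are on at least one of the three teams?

Apply inclusion-exclusion:
P(at least one) = 32.2 + 57.0 + 42.9 − 16.1 − 17.7 − 25.7 + 10.5 = 83.1%

83.1%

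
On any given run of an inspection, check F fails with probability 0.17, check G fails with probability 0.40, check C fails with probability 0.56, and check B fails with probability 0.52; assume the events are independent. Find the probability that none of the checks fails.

0.1051776

P(none) = (1 − 0.17) × (1 − 0.40) × (1 − 0.56) × (1 − 0.52) = 0.83 × 0.60 × 0.44 × 0.48 = 0.1051776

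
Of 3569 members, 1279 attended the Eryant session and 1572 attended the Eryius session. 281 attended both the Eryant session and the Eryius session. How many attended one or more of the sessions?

Apply inclusion-exclusion:
|at least one| = 1279 + 1572 − 281 = 2570

2570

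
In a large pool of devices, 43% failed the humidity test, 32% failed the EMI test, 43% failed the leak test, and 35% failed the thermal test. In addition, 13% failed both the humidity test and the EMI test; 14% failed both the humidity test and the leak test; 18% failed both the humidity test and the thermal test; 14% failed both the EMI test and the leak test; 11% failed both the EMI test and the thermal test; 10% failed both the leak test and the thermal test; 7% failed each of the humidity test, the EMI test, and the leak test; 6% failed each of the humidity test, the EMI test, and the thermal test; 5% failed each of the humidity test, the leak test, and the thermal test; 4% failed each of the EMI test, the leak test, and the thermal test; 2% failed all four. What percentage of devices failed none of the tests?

P(union) = 43 + 32 + 43 + 35 − 13 − 14 − 18 − 14 − 11 − 10 + 7 + 6 + 5 + 4 − 2 = 93%
P(none) = 100% − 93% = 7%

7%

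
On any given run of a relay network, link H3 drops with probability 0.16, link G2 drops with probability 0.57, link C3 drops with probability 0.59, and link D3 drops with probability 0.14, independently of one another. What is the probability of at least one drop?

0.87264088

P(none) = (1 − 0.16) × (1 − 0.57) × (1 − 0.59) × (1 − 0.14) = 0.84 × 0.43 × 0.41 × 0.86 = 0.12735912
P(at least one) = 1 − 0.12735912 = 0.87264088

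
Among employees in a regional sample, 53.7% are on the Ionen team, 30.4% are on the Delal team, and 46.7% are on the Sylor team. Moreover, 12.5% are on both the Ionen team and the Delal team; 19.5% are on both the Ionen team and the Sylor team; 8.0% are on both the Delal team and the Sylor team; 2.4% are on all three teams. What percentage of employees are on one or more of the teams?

93.2%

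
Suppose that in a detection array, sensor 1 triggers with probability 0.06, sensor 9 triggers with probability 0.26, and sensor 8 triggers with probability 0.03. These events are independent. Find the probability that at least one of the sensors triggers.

0.325268

P(none) = (1 − 0.06) × (1 − 0.26) × (1 − 0.03) = 0.94 × 0.74 × 0.97 = 0.674732
P(at least one) = 1 − 0.674732 = 0.325268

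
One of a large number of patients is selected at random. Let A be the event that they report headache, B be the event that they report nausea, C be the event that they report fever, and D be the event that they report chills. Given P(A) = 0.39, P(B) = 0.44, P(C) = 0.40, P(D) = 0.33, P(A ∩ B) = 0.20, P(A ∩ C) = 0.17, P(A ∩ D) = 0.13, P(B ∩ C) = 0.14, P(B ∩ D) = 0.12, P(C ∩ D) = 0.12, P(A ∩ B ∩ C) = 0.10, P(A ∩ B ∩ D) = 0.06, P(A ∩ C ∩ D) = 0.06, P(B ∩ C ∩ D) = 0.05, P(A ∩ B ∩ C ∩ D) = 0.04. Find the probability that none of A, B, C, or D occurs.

Inclusion–exclusion gives
P(A ∪ B ∪ C ∪ D) = 0.39 + 0.44 + 0.40 + 0.33 − 0.20 − 0.17 − 0.13 − 0.14 − 0.12 − 0.12 + 0.10 + 0.06 + 0.06 + 0.05 − 0.04 = 0.91
P(none) = 1 − 0.91 = 0.09

0.09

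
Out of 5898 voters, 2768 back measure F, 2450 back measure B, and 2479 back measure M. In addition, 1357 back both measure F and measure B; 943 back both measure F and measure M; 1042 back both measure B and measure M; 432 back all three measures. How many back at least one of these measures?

4787

Inclusion–exclusion gives
N(≥1) = 2768 + 2450 + 2479 − 1357 − 943 − 1042 + 432 = 4787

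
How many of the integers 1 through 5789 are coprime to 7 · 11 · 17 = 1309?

Apply inclusion-exclusion:
⌊5789/7⌋ + ⌊5789/11⌋ + ⌊5789/17⌋ − ⌊5789/77⌋ − ⌊5789/119⌋ − ⌊5789/187⌋ + ⌊5789/1309⌋ = 827 + 526 + 340 − 75 − 48 − 30 + 4 = 1544
5789 − 1544 = 4245

4245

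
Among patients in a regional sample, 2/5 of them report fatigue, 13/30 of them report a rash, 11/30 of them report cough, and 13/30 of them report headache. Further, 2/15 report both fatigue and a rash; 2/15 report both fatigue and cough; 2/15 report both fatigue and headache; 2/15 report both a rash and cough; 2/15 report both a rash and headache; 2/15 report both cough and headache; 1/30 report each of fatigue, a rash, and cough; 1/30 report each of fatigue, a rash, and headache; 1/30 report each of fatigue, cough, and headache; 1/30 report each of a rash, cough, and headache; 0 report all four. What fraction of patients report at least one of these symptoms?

29/30

By inclusion–exclusion:
P(at least one) = 2/5 + 13/30 + 11/30 + 13/30 − 2/15 − 2/15 − 2/15 − 2/15 − 2/15 − 2/15 + 1/30 + 1/30 + 1/30 + 1/30 − 0 = 29/30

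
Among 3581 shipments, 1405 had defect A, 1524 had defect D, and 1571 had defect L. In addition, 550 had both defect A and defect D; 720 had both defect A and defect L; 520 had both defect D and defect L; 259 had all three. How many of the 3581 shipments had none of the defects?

Inclusion–exclusion gives
|union| = 1405 + 1524 + 1571 − 550 − 720 − 520 + 259 = 2969
None: 3581 − 2969 = 612

612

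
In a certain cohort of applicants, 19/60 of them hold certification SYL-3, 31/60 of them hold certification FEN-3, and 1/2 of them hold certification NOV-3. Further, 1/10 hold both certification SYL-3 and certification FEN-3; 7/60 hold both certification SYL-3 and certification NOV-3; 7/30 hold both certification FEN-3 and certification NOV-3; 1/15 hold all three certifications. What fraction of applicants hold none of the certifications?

P(at least one) = 19/60 + 31/60 + 1/2 − 1/10 − 7/60 − 7/30 + 1/15 = 19/20
P(none) = 1 − 19/20 = 1/20

1/20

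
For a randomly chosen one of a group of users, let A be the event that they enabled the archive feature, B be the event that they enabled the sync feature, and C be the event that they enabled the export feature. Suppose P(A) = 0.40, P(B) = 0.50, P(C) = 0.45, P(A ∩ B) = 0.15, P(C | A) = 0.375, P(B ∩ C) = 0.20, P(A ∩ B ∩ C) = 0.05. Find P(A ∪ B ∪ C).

0.90

P(A ∩ C) = P(A)·P(C|A) = 0.40 × 0.375 = 0.15
Apply inclusion-exclusion:
P(A ∪ B ∪ C) = 0.40 + 0.50 + 0.45 − 0.15 − 0.15 − 0.20 + 0.05 = 0.90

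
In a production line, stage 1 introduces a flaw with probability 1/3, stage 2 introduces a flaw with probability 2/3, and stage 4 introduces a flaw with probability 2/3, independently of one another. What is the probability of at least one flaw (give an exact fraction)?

P(none) = (1 − 1/3) × (1 − 2/3) × (1 − 2/3) = 2/3 × 1/3 × 1/3 = 2/27
P(at least one) = 1 − 2/27 = 25/27

25/27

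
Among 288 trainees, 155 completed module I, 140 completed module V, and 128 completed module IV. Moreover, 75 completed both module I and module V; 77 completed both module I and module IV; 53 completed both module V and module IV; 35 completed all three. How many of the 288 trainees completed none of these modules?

|at least one| = 155 + 140 + 128 − 75 − 77 − 53 + 35 = 253
None: 288 − 253 = 35

35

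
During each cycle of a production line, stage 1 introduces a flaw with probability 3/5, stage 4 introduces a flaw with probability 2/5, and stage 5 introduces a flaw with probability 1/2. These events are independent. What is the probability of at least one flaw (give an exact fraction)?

22/25

Since the events are independent, P(none) is the product of the individual non-occurrence probabilities.
P(none) = (1 − 3/5) × (1 − 2/5) × (1 − 1/2) = 2/5 × 3/5 × 1/2 = 3/25
P(at least one) = 1 − 3/25 = 22/25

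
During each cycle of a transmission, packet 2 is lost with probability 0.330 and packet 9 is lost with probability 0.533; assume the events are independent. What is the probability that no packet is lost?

0.31289

P(none) = (1 − 0.330) × (1 − 0.533) = 0.670 × 0.467 = 0.31289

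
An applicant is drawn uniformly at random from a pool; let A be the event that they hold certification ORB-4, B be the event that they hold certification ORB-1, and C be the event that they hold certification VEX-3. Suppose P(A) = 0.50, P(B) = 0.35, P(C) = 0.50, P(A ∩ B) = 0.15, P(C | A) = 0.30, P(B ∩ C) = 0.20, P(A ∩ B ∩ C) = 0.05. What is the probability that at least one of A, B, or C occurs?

P(A ∩ C) = P(A)·P(C|A) = 0.50 × 0.30 = 0.15
By inclusion-exclusion,
P(A ∪ B ∪ C) = 0.50 + 0.35 + 0.50 − 0.15 − 0.15 − 0.20 + 0.05 = 0.90

0.90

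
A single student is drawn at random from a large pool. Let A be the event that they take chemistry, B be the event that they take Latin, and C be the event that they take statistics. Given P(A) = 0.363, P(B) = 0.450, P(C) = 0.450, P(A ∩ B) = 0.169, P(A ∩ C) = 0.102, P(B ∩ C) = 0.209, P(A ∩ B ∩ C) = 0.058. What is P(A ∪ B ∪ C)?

Using inclusion–exclusion:
P(A ∪ B ∪ C) = 0.363 + 0.450 + 0.450 − 0.169 − 0.102 − 0.209 + 0.058 = 0.841

0.841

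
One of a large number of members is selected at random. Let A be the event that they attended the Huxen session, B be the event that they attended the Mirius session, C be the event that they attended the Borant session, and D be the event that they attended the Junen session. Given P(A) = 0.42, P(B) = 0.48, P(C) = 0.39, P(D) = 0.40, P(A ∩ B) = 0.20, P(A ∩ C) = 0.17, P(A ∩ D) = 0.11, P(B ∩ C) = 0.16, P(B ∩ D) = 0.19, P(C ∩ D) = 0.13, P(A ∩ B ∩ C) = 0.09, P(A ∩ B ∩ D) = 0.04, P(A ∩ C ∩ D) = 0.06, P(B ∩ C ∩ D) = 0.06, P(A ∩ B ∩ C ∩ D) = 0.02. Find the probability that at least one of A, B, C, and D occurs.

By inclusion–exclusion:
P(A ∪ B ∪ C ∪ D) = 0.42 + 0.48 + 0.39 + 0.40 − 0.20 − 0.17 − 0.11 − 0.16 − 0.19 − 0.13 + 0.09 + 0.04 + 0.06 + 0.06 − 0.02 = 0.96

0.96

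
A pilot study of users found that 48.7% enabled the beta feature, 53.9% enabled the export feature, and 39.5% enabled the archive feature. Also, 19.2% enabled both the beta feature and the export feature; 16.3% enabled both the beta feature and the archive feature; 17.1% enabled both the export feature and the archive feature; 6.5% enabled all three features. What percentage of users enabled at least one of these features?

P(at least one) = 48.7 + 53.9 + 39.5 − 19.2 − 16.3 − 17.1 + 6.5 = 96.0%

96.0%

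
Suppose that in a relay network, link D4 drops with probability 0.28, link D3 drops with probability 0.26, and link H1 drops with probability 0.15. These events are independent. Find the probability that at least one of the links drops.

0.54712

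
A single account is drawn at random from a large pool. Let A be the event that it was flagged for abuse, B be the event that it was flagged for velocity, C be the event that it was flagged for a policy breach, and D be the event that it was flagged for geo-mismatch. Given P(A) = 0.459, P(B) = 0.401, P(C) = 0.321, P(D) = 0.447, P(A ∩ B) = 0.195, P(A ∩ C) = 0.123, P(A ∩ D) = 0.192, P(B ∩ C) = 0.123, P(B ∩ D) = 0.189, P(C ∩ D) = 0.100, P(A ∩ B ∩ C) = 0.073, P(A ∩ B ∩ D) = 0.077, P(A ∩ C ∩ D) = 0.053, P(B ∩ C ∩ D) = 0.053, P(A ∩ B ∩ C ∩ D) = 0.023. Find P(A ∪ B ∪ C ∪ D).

0.939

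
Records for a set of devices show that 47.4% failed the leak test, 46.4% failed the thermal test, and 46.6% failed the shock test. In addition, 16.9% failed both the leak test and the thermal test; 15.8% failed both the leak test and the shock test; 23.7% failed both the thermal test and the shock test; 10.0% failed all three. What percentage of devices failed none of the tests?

P(at least one) = 47.4 + 46.4 + 46.6 − 16.9 − 15.8 − 23.7 + 10.0 = 94.0%
P(none) = 100% − 94.0% = 6.0%

6.0%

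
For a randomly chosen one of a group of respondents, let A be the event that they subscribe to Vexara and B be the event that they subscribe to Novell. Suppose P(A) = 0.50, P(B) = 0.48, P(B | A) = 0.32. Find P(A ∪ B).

P(A ∩ B) = P(A)·P(B|A) = 0.50 × 0.32 = 0.16
P(A ∪ B) = 0.50 + 0.48 − 0.16 = 0.82

0.82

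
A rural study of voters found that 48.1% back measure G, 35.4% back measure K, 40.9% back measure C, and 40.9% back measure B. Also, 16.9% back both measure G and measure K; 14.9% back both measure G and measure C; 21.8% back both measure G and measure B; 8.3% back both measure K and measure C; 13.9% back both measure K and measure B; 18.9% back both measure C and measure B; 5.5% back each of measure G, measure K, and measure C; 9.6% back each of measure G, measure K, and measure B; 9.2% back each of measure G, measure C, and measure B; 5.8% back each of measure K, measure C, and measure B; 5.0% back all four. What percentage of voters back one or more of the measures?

95.7%

P(union) = 48.1 + 35.4 + 40.9 + 40.9 − 16.9 − 14.9 − 21.8 − 8.3 − 13.9 − 18.9 + 5.5 + 9.6 + 9.2 + 5.8 − 5.0 = 95.7%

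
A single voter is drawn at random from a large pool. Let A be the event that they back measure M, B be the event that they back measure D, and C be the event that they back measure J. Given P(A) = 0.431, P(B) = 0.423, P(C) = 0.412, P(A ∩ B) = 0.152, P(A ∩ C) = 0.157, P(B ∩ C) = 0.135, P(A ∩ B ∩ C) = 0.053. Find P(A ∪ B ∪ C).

0.875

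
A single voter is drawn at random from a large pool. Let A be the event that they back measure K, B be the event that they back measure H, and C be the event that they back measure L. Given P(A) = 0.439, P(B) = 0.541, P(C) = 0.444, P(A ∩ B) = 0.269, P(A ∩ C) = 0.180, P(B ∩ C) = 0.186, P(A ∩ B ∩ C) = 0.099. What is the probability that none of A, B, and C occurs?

0.112

P(A ∪ B ∪ C) = 0.439 + 0.541 + 0.444 − 0.269 − 0.180 − 0.186 + 0.099 = 0.888
P(none) = 1 − 0.888 = 0.112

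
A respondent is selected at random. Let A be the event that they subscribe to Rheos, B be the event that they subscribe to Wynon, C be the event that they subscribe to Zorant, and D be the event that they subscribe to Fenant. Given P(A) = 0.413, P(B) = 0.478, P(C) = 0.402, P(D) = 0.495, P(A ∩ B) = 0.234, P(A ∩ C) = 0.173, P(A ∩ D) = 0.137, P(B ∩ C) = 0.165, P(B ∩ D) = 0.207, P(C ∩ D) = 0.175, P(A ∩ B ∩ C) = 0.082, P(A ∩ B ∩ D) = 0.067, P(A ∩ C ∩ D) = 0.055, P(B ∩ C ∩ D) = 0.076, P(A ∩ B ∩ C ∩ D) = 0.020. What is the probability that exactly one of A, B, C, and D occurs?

P(exactly one) = 0.413 + 0.478 + 0.402 + 0.495 − 2·0.234 − 2·0.173 − 2·0.137 − 2·0.165 − 2·0.207 − 2·0.175 + 3·0.082 + 3·0.067 + 3·0.055 + 3·0.076 − 4·0.020 = 0.366

0.366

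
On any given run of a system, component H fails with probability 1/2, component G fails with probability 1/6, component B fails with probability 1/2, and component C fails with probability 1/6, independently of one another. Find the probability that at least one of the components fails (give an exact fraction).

Since the events are independent, P(none) is the product of the individual non-occurrence probabilities.
P(none) = (1 − 1/2) × (1 − 1/6) × (1 − 1/2) × (1 − 1/6) = 1/2 × 5/6 × 1/2 × 5/6 = 25/144
P(at least one) = 1 − 25/144 = 119/144

119/144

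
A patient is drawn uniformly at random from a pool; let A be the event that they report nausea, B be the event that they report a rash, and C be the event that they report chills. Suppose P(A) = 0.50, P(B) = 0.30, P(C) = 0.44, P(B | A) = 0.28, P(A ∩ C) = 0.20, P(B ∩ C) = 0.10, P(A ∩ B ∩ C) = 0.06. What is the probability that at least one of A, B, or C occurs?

P(A ∩ B) = P(A)·P(B|A) = 0.50 × 0.28 = 0.14
Using inclusion–exclusion:
P(A ∪ B ∪ C) = 0.50 + 0.30 + 0.44 − 0.14 − 0.20 − 0.10 + 0.06 = 0.86

0.86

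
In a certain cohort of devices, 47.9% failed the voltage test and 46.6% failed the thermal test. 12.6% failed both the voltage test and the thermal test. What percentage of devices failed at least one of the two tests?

Inclusion–exclusion gives
P(at least one) = 47.9 + 46.6 − 12.6 = 81.9%

81.9%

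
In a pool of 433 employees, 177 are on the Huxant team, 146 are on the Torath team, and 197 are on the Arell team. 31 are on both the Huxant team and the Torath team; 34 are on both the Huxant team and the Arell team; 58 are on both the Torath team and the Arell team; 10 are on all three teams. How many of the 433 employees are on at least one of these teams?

By inclusion-exclusion,
N(≥1) = 177 + 146 + 197 − 31 − 34 − 58 + 10 = 407

407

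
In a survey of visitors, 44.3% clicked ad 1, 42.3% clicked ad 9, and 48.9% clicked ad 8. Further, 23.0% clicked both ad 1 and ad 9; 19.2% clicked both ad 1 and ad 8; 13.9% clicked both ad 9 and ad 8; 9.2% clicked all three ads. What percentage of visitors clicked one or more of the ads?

88.6%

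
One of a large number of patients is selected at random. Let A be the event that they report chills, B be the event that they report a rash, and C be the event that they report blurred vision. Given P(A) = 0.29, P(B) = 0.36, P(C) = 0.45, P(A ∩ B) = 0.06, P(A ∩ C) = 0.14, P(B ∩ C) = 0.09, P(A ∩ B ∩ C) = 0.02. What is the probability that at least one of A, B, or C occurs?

P(A ∪ B ∪ C) = 0.29 + 0.36 + 0.45 − 0.06 − 0.14 − 0.09 + 0.02 = 0.83

0.83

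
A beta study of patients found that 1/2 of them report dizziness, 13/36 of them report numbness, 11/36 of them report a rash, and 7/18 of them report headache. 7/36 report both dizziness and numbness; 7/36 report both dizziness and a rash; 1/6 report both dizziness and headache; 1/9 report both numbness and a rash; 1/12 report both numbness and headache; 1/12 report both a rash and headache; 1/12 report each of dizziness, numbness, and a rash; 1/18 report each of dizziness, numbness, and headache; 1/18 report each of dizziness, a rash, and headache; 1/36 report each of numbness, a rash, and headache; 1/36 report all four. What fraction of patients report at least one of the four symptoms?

P(union) = 1/2 + 13/36 + 11/36 + 7/18 − 7/36 − 7/36 − 1/6 − 1/9 − 1/12 − 1/12 + 1/12 + 1/18 + 1/18 + 1/36 − 1/36 = 11/12

11/12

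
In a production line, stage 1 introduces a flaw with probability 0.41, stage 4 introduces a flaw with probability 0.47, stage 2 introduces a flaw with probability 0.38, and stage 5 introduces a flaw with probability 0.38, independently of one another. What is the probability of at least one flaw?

0.87979812

Since the events are independent, P(none) is the product of the individual non-occurrence probabilities.
P(none) = (1 − 0.41) × (1 − 0.47) × (1 − 0.38) × (1 − 0.38) = 0.59 × 0.53 × 0.62 × 0.62 = 0.12020188
P(at least one) = 1 − 0.12020188 = 0.87979812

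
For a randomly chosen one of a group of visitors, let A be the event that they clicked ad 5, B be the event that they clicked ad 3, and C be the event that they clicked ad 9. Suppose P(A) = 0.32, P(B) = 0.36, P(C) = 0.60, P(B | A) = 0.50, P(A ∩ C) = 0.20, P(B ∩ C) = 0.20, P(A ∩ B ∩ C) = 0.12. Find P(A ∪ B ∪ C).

0.84

P(A ∩ B) = P(A)·P(B|A) = 0.32 × 0.50 = 0.16
P(A ∪ B ∪ C) = 0.32 + 0.36 + 0.60 − 0.16 − 0.20 − 0.20 + 0.12 = 0.84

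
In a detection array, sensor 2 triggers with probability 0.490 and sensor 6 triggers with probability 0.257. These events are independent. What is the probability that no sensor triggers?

0.37893

Independence gives P(none) = ∏(1 − pᵢ).
P(none) = (1 − 0.490) × (1 − 0.257) = 0.510 × 0.743 = 0.37893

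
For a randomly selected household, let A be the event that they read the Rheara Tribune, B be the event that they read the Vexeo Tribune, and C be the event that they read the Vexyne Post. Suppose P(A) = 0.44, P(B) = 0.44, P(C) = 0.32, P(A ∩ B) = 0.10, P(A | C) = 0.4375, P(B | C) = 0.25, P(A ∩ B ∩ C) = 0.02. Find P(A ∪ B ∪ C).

0.90

P(A ∩ C) = P(C)·P(A|C) = 0.32 × 0.4375 = 0.14
P(B ∩ C) = P(C)·P(B|C) = 0.32 × 0.25 = 0.08
By inclusion–exclusion:
P(A ∪ B ∪ C) = 0.44 + 0.44 + 0.32 − 0.10 − 0.14 − 0.08 + 0.02 = 0.90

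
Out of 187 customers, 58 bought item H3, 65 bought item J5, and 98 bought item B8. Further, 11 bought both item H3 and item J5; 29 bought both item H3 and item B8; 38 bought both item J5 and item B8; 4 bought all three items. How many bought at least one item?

Apply inclusion-exclusion:
|at least one| = 58 + 65 + 98 − 11 − 29 − 38 + 4 = 147

147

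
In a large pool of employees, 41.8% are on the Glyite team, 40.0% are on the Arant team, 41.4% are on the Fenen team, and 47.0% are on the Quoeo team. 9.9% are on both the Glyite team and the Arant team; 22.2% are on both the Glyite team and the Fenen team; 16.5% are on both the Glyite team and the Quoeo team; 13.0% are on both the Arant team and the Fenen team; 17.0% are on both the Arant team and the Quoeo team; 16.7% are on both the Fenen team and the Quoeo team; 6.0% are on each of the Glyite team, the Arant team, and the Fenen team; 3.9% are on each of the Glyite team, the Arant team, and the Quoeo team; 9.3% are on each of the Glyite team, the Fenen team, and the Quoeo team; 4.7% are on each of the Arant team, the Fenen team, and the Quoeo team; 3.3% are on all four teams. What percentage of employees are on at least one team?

95.5%

By inclusion–exclusion:
P(≥1) = 41.8 + 40.0 + 41.4 + 47.0 − 9.9 − 22.2 − 16.5 − 13.0 − 17.0 − 16.7 + 6.0 + 3.9 + 9.3 + 4.7 − 3.3 = 95.5%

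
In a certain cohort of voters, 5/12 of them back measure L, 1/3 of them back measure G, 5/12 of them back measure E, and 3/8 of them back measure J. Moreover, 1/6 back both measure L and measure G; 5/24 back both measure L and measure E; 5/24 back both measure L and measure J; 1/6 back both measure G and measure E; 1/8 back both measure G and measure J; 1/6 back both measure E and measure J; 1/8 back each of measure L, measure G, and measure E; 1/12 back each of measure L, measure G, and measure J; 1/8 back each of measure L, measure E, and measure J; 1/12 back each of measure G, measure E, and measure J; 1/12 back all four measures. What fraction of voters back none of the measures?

P(at least one) = 5/12 + 1/3 + 5/12 + 3/8 − 1/6 − 5/24 − 5/24 − 1/6 − 1/8 − 1/6 + 1/8 + 1/12 + 1/8 + 1/12 − 1/12 = 5/6
P(none) = 1 − 5/6 = 1/6

1/6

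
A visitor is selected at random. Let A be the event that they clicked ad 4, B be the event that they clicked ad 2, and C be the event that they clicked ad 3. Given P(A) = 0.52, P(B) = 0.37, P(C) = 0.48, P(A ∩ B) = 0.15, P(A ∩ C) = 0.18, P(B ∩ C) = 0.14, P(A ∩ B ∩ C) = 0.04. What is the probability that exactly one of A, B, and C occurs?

0.55

Using the inclusion–exclusion count for exactly one event:
P(exactly one) = 0.52 + 0.37 + 0.48 − 2·0.15 − 2·0.18 − 2·0.14 + 3·0.04 = 0.55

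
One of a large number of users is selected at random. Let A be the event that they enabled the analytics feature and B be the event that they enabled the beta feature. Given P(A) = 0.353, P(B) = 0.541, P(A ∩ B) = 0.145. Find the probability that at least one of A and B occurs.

0.749

P(A ∪ B) = 0.353 + 0.541 − 0.145 = 0.749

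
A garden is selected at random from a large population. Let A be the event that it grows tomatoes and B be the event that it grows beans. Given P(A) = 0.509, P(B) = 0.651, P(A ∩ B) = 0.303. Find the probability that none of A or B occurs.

Inclusion–exclusion gives
P(A ∪ B) = 0.509 + 0.651 − 0.303 = 0.857
P(none) = 1 − 0.857 = 0.143

0.143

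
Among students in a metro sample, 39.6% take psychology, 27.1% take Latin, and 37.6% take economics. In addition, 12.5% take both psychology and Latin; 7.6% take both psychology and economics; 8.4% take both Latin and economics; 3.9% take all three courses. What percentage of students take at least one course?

79.7%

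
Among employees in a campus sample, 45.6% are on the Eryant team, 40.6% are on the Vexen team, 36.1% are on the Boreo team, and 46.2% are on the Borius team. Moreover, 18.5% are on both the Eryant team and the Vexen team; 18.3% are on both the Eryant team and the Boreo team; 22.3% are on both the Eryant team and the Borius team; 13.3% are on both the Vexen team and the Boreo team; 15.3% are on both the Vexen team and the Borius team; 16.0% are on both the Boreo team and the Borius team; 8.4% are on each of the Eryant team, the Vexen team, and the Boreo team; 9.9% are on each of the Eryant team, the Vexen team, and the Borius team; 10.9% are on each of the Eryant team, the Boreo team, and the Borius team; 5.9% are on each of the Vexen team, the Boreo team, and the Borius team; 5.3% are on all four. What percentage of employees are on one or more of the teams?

94.6%

By inclusion-exclusion,
P(at least one) = 45.6 + 40.6 + 36.1 + 46.2 − 18.5 − 18.3 − 22.3 − 13.3 − 15.3 − 16.0 + 8.4 + 9.9 + 10.9 + 5.9 − 5.3 = 94.6%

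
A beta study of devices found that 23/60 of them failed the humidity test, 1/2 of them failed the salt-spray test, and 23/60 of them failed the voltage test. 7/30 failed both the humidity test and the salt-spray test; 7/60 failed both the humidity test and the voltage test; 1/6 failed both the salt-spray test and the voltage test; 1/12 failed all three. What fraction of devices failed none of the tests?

1/6

By inclusion-exclusion,
P(union) = 23/60 + 1/2 + 23/60 − 7/30 − 7/60 − 1/6 + 1/12 = 5/6
P(none) = 1 − 5/6 = 1/6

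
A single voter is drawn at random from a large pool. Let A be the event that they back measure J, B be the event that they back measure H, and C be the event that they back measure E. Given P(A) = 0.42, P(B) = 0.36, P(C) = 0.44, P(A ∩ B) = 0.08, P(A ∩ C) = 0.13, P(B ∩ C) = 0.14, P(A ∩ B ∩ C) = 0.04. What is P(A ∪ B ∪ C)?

Apply inclusion-exclusion:
P(A ∪ B ∪ C) = 0.42 + 0.36 + 0.44 − 0.08 − 0.13 − 0.14 + 0.04 = 0.91

0.91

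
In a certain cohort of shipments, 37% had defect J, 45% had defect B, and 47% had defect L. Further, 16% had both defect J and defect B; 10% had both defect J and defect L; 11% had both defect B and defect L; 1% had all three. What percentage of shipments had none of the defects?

7%

Inclusion–exclusion gives
P(union) = 37 + 45 + 47 − 16 − 10 − 11 + 1 = 93%
P(none) = 100% − 93% = 7%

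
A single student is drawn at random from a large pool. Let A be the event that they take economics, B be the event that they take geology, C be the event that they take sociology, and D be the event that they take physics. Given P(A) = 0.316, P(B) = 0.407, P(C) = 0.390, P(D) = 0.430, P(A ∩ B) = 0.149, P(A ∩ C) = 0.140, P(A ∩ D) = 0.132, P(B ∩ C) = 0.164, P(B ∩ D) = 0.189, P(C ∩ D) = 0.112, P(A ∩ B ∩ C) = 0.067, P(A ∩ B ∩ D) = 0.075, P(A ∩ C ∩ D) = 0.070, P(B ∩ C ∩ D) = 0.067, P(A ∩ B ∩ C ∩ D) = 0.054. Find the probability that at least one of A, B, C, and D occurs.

Using inclusion–exclusion:
P(A ∪ B ∪ C ∪ D) = 0.316 + 0.407 + 0.390 + 0.430 − 0.149 − 0.140 − 0.132 − 0.164 − 0.189 − 0.112 + 0.067 + 0.075 + 0.070 + 0.067 − 0.054 = 0.882

0.882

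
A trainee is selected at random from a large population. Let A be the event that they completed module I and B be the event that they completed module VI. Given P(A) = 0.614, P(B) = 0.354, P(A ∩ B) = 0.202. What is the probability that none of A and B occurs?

0.234

Inclusion–exclusion gives
P(A ∪ B) = 0.614 + 0.354 − 0.202 = 0.766
P(none) = 1 − 0.766 = 0.234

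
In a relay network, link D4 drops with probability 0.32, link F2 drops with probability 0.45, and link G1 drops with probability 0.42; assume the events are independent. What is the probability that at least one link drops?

0.78308

Since the events are independent, P(none) is the product of the individual non-occurrence probabilities.
P(none) = (1 − 0.32) × (1 − 0.45) × (1 − 0.42) = 0.68 × 0.55 × 0.58 = 0.21692
P(at least one) = 1 − 0.21692 = 0.78308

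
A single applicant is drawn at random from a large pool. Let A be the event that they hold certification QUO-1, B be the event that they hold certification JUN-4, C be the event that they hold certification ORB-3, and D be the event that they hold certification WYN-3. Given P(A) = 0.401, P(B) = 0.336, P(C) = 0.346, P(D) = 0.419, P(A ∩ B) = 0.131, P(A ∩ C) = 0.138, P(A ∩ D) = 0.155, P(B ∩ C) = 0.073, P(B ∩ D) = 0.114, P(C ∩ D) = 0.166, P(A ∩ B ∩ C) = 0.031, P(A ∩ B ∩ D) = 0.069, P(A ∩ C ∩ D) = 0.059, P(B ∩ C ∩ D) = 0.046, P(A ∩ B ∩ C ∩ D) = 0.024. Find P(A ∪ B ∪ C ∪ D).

Apply inclusion-exclusion:
P(A ∪ B ∪ C ∪ D) = 0.401 + 0.336 + 0.346 + 0.419 − 0.131 − 0.138 − 0.155 − 0.073 − 0.114 − 0.166 + 0.031 + 0.069 + 0.059 + 0.046 − 0.024 = 0.906

0.906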